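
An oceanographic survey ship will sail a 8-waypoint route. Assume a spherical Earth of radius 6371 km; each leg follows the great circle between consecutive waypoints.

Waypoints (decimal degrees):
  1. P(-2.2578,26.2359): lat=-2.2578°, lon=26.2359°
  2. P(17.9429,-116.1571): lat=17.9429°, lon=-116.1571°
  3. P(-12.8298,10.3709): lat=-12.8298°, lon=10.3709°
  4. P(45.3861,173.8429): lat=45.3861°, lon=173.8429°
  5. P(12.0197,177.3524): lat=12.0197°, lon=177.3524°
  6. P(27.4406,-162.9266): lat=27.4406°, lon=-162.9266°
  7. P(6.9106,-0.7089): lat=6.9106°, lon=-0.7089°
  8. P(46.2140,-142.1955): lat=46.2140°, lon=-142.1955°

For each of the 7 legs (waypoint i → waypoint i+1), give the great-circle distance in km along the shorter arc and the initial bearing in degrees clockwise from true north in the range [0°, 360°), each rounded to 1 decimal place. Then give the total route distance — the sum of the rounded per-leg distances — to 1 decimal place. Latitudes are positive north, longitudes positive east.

Leg 1: dist=15559.3 km, bearing=295.6°
Leg 2: dist=14272.5 km, bearing=92.4°
Leg 3: dist=16072.6 km, bearing=20.1°
Leg 4: dist=3725.1 km, bearing=173.8°
Leg 5: dist=2675.9 km, bearing=47.3°
Leg 6: dist=15743.2 km, bearing=29.2°
Leg 7: dist=12985.9 km, bearing=331.1°
Total: 81034.5 km

Leg 1: φ1=-0.0394060, φ2=0.3131627, Δφ=0.3525687, Δλ=-2.4852267 rad; a=sin²(Δφ/2)+cosφ1·cosφ2·sin²(Δλ/2)=0.8826182331; c=2·atan2(√a, √(1-a))=2.442204904; dist=6371·c=15559.287 ≈ 15559.3 km; running total=15559.3 km
Leg 1 bearing: y=sinΔλ·cosφ2=-0.58056223, x=cosφ1·sinφ2-sinφ1·cosφ2·cosΔλ=0.27813782; θ=atan2(y, x)=-64.4017° <0 so +360° → 295.5983° ≈ 295.6°
Leg 2: φ1=0.3131627, φ2=-0.2239223, Δφ=-0.5370849, Δλ=2.2083302 rad; a=sin²(Δφ/2)+cosφ1·cosφ2·sin²(Δλ/2)=0.8102688532; c=2·atan2(√a, √(1-a))=2.240224540; dist=6371·c=14272.471 ≈ 14272.5 km; running total=29831.8 km
Leg 2 bearing: y=sinΔλ·cosφ2=0.78350424, x=cosφ1·sinφ2-sinφ1·cosφ2·cosΔλ=-0.03246623; θ=atan2(y, x)=92.3728° ≈ 92.4°
Leg 3: φ1=-0.2239223, φ2=0.7921369, Δφ=1.0160591, Δλ=2.8531246 rad; a=sin²(Δφ/2)+cosφ1·cosφ2·sin²(Δλ/2)=0.9072840284; c=2·atan2(√a, √(1-a))=2.522780490; dist=6371·c=16072.634 ≈ 16072.6 km; running total=45904.4 km
Leg 3 bearing: y=sinΔλ·cosφ2=0.19980036, x=cosφ1·sinφ2-sinφ1·cosφ2·cosΔλ=0.54457203; θ=atan2(y, x)=20.1478° ≈ 20.1°
Leg 4: φ1=0.7921369, φ2=0.2097833, Δφ=-0.5823535, Δλ=0.0612523 rad; a=sin²(Δφ/2)+cosφ1·cosφ2·sin²(Δλ/2)=0.0830588417; c=2·atan2(√a, √(1-a))=0.584691651; dist=6371·c=3725.071 ≈ 3725.1 km; running total=49629.5 km
Leg 4 bearing: y=sinΔλ·cosφ2=0.05987198, x=cosφ1·sinφ2-sinφ1·cosφ2·cosΔλ=-0.54868536; θ=atan2(y, x)=173.7726° ≈ 173.8°
Leg 5: φ1=0.2097833, φ2=0.4789288, Δφ=0.2691455, Δλ=-5.9389889 rad; a=sin²(Δφ/2)+cosφ1·cosφ2·sin²(Δλ/2)=0.0434571291; c=2·atan2(√a, √(1-a))=0.420007844; dist=6371·c=2675.870 ≈ 2675.9 km; running total=52305.4 km
Leg 5 bearing: y=sinΔλ·cosφ2=0.29947458, x=cosφ1·sinφ2-sinφ1·cosφ2·cosΔλ=0.27674791; θ=atan2(y, x)=47.2586° ≈ 47.3°
Leg 6: φ1=0.4789288, φ2=0.1206127, Δφ=-0.3583161, Δλ=2.8312330 rad; a=sin²(Δφ/2)+cosφ1·cosφ2·sin²(Δλ/2)=0.8917507808; c=2·atan2(√a, √(1-a))=2.471077344; dist=6371·c=15743.234 ≈ 15743.2 km; running total=68048.6 km
Leg 6 bearing: y=sinΔλ·cosφ2=0.30318245, x=cosφ1·sinφ2-sinφ1·cosφ2·cosΔλ=0.54240733; θ=atan2(y, x)=29.2033° ≈ 29.2°
Leg 7: φ1=0.1206127, φ2=0.8065865, Δφ=0.6859737, Δλ=-2.4694070 rad; a=sin²(Δφ/2)+cosφ1·cosφ2·sin²(Δλ/2)=0.7253208528; c=2·atan2(√a, √(1-a))=2.038280368; dist=6371·c=12985.884 ≈ 12985.9 km; running total=81034.5 km
Leg 7 bearing: y=sinΔλ·cosφ2=-0.43088610, x=cosφ1·sinφ2-sinφ1·cosφ2·cosΔλ=0.78183069; θ=atan2(y, x)=-28.8602° <0 so +360° → 331.1398° ≈ 331.1°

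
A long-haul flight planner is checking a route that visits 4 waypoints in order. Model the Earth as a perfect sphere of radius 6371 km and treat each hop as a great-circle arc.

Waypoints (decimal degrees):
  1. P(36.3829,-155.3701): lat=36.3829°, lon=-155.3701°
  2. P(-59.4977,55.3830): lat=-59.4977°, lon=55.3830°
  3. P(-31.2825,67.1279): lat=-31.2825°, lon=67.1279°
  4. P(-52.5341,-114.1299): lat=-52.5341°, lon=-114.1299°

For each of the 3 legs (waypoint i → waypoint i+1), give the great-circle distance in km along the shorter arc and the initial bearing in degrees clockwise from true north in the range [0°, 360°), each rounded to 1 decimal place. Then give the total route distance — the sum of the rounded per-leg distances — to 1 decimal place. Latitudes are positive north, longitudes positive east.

Leg 1: φ1=0.6350014, φ2=-1.0384308, Δφ=-1.6734322, Δλ=3.6783355 rad; a=sin²(Δφ/2)+cosφ1·cosφ2·sin²(Δλ/2)=0.9311288755; c=2·atan2(√a, √(1-a))=2.610507045; dist=6371·c=16631.540 ≈ 16631.5 km; running total=16631.5 km
Leg 1 bearing: y=sinΔλ·cosφ2=-0.25954214, x=cosφ1·sinφ2-sinφ1·cosφ2·cosΔλ=-0.43491315; θ=atan2(y, x)=-149.1726° <0 so +360° → 210.8274° ≈ 210.8°
Leg 2: φ1=-1.0384308, φ2=-0.5459826, Δφ=0.4924481, Δλ=0.2049872 rad; a=sin²(Δφ/2)+cosφ1·cosφ2·sin²(Δλ/2)=0.0639518753; c=2·atan2(√a, √(1-a))=0.511326343; dist=6371·c=3257.660 ≈ 3257.7 km; running total=19889.2 km
Leg 2 bearing: y=sinΔλ·cosφ2=0.17396132, x=cosφ1·sinφ2-sinφ1·cosφ2·cosΔλ=0.45736811; θ=atan2(y, x)=20.8245° ≈ 20.8°
Leg 3: φ1=-0.5459826, φ2=-0.9168930, Δφ=-0.3709104, Δλ=-3.1635454 rad; a=sin²(Δφ/2)+cosφ1·cosφ2·sin²(Δλ/2)=0.5537930306; c=2·atan2(√a, √(1-a))=1.678591024; dist=6371·c=10694.303 ≈ 10694.3 km; running total=30583.5 km
Leg 3 bearing: y=sinΔλ·cosφ2=0.01335255, x=cosφ1·sinφ2-sinφ1·cosφ2·cosΔλ=-0.99410611; θ=atan2(y, x)=179.2305° ≈ 179.2°

Leg 1: dist=16631.5 km, bearing=210.8°
Leg 2: dist=3257.7 km, bearing=20.8°
Leg 3: dist=10694.3 km, bearing=179.2°
Total: 30583.5 km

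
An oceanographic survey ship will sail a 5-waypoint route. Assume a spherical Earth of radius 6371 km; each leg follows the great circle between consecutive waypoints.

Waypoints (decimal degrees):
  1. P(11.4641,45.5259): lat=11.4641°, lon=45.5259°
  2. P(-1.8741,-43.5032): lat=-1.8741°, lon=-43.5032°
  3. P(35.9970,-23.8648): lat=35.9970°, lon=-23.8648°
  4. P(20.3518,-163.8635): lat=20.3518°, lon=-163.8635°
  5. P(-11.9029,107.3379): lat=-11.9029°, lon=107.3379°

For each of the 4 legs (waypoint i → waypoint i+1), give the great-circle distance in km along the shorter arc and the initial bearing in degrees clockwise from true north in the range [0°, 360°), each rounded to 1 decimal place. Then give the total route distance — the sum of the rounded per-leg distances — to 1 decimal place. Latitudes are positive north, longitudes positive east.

Leg 1: φ1=0.2000863, φ2=-0.0327092, Δφ=-0.2327955, Δλ=-1.5538509 rad; a=sin²(Δφ/2)+cosφ1·cosφ2·sin²(Δλ/2)=0.4949511356; c=2·atan2(√a, √(1-a))=1.560698426; dist=6371·c=9943.210 ≈ 9943.2 km; running total=9943.2 km
Leg 1 bearing: y=sinΔλ·cosφ2=-0.99932161, x=cosφ1·sinφ2-sinφ1·cosφ2·cosΔλ=-0.03541693; θ=atan2(y, x)=-92.0298° <0 so +360° → 267.9702° ≈ 268.0°
Leg 2: φ1=-0.0327092, φ2=0.6282662, Δφ=0.6609754, Δλ=0.3427547 rad; a=sin²(Δφ/2)+cosφ1·cosφ2·sin²(Δλ/2)=0.1288206744; c=2·atan2(√a, √(1-a))=0.734212440; dist=6371·c=4677.667 ≈ 4677.7 km; running total=14620.9 km
Leg 2 bearing: y=sinΔλ·cosφ2=0.27190709, x=cosφ1·sinφ2-sinφ1·cosφ2·cosΔλ=0.61234808; θ=atan2(y, x)=23.9431° ≈ 23.9°
Leg 3: φ1=0.6282662, φ2=0.3552059, Δφ=-0.2730603, Δλ=-2.4434383 rad; a=sin²(Δφ/2)+cosφ1·cosφ2·sin²(Δλ/2)=0.6883296248; c=2·atan2(√a, √(1-a))=1.956983616; dist=6371·c=12467.943 ≈ 12467.9 km; running total=27088.8 km
Leg 3 bearing: y=sinΔλ·cosφ2=-0.60267782, x=cosφ1·sinφ2-sinφ1·cosφ2·cosΔλ=0.70349645; θ=atan2(y, x)=-40.5863° <0 so +360° → 319.4137° ≈ 319.4°
Leg 4: φ1=0.3552059, φ2=-0.2077448, Δφ=-0.5629507, Δλ=4.7333574 rad; a=sin²(Δφ/2)+cosφ1·cosφ2·sin²(Δλ/2)=0.5262481544; c=2·atan2(√a, √(1-a))=1.623316778; dist=6371·c=10342.151 ≈ 10342.2 km; running total=37431.0 km
Leg 4 bearing: y=sinΔλ·cosφ2=-0.97828345, x=cosφ1·sinφ2-sinφ1·cosφ2·cosΔλ=-0.20051344; θ=atan2(y, x)=-101.5832° <0 so +360° → 258.4168° ≈ 258.4°

Leg 1: dist=9943.2 km, bearing=268.0°
Leg 2: dist=4677.7 km, bearing=23.9°
Leg 3: dist=12467.9 km, bearing=319.4°
Leg 4: dist=10342.2 km, bearing=258.4°
Total: 37431.0 km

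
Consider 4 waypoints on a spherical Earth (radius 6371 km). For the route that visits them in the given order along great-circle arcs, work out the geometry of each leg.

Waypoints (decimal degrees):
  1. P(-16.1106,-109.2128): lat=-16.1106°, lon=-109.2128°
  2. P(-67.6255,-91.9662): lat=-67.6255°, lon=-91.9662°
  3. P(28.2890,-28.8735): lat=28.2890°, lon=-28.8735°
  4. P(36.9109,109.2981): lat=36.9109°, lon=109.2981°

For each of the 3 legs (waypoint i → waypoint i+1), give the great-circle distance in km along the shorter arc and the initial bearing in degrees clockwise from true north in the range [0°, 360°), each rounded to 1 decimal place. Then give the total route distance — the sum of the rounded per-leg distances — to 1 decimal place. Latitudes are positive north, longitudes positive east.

Leg 1: dist=5860.9 km, bearing=171.8°
Leg 2: dist=11859.1 km, bearing=55.0°
Leg 3: dist=11551.8 km, bearing=33.3°
Total: 29271.8 km

Leg 1: φ1=-0.2811830, φ2=-1.1802876, Δφ=-0.8991046, Δλ=0.3010100 rad; a=sin²(Δφ/2)+cosφ1·cosφ2·sin²(Δλ/2)=0.1970660532; c=2·atan2(√a, √(1-a))=0.919939998; dist=6371·c=5860.938 ≈ 5860.9 km; running total=5860.9 km
Leg 1 bearing: y=sinΔλ·cosφ2=0.11285961, x=cosφ1·sinφ2-sinφ1·cosφ2·cosΔλ=-0.78751940; θ=atan2(y, x)=171.8445° ≈ 171.8°
Leg 2: φ1=-1.1802876, φ2=0.4937362, Δφ=1.6740238, Δλ=1.1011753 rad; a=sin²(Δφ/2)+cosφ1·cosφ2·sin²(Δλ/2)=0.6432739784; c=2·atan2(√a, √(1-a))=1.861418076; dist=6371·c=11859.095 ≈ 11859.1 km; running total=17720.0 km
Leg 2 bearing: y=sinΔλ·cosφ2=0.78523792, x=cosφ1·sinφ2-sinφ1·cosφ2·cosΔλ=0.54890043; θ=atan2(y, x)=55.0455° ≈ 55.0°
Leg 3: φ1=0.4937362, φ2=0.6442167, Δφ=0.1504805, Δλ=2.4115494 rad; a=sin²(Δφ/2)+cosφ1·cosφ2·sin²(Δλ/2)=0.6200083218; c=2·atan2(√a, √(1-a))=1.813179322; dist=6371·c=11551.765 ≈ 11551.8 km; running total=29271.8 km
Leg 3 bearing: y=sinΔλ·cosφ2=0.53323503, x=cosφ1·sinφ2-sinφ1·cosφ2·cosΔλ=0.81120430; θ=atan2(y, x)=33.3184° ≈ 33.3°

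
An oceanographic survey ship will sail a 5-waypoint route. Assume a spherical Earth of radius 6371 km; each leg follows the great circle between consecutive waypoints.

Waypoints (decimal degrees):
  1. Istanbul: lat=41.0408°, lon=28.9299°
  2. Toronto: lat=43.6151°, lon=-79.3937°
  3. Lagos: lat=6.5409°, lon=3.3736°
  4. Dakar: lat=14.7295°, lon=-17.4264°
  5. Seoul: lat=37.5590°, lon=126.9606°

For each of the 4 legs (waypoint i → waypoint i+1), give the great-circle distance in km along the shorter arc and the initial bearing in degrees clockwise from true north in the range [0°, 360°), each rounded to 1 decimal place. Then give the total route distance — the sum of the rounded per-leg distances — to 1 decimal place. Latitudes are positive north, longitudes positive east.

Leg 1: dist=8191.2 km, bearing=314.3°
Leg 2: dist=8924.8 km, bearing=90.2°
Leg 3: dist=2446.3 km, bearing=293.5°
Leg 4: dist=13112.5 km, bearing=31.5°
Total: 32674.8 km

Leg 1: φ1=0.7162971, φ2=0.7612271, Δφ=0.0449300, Δλ=-1.8906035 rad; a=sin²(Δφ/2)+cosφ1·cosφ2·sin²(Δλ/2)=0.3593732726; c=2·atan2(√a, √(1-a))=1.285696287; dist=6371·c=8191.171 ≈ 8191.2 km; running total=8191.2 km
Leg 1 bearing: y=sinΔλ·cosφ2=-0.68728094, x=cosφ1·sinφ2-sinφ1·cosφ2·cosΔλ=0.66973233; θ=atan2(y, x)=-45.7409° <0 so +360° → 314.2591° ≈ 314.3°
Leg 2: φ1=0.7612271, φ2=0.1141602, Δφ=-0.6470669, Δλ=1.4445619 rad; a=sin²(Δφ/2)+cosφ1·cosφ2·sin²(Δλ/2)=0.4154326952; c=2·atan2(√a, √(1-a))=1.400844764; dist=6371·c=8924.782 ≈ 8924.8 km; running total=17116.0 km
Leg 2 bearing: y=sinΔλ·cosφ2=0.98558560, x=cosφ1·sinφ2-sinφ1·cosφ2·cosΔλ=-0.00380996; θ=atan2(y, x)=90.2215° ≈ 90.2°
Leg 3: φ1=0.1141602, φ2=0.2570783, Δφ=0.1429180, Δλ=-0.3630285 rad; a=sin²(Δφ/2)+cosφ1·cosφ2·sin²(Δλ/2)=0.0364088083; c=2·atan2(√a, √(1-a))=0.383976363; dist=6371·c=2446.313 ≈ 2446.3 km; running total=19562.3 km
Leg 3 bearing: y=sinΔλ·cosφ2=-0.34343707, x=cosφ1·sinφ2-sinφ1·cosφ2·cosΔλ=0.14961218; θ=atan2(y, x)=-66.4605° <0 so +360° → 293.5395° ≈ 293.5°
Leg 4: φ1=0.2570783, φ2=0.6555282, Δφ=0.3984499, Δλ=2.5200285 rad; a=sin²(Δφ/2)+cosφ1·cosφ2·sin²(Δλ/2)=0.7341468229; c=2·atan2(√a, √(1-a))=2.058154916; dist=6371·c=13112.505 ≈ 13112.5 km; running total=32674.8 km
Leg 4 bearing: y=sinΔλ·cosφ2=0.46161028, x=cosφ1·sinφ2-sinφ1·cosφ2·cosΔλ=0.75340362; θ=atan2(y, x)=31.4958° ≈ 31.5°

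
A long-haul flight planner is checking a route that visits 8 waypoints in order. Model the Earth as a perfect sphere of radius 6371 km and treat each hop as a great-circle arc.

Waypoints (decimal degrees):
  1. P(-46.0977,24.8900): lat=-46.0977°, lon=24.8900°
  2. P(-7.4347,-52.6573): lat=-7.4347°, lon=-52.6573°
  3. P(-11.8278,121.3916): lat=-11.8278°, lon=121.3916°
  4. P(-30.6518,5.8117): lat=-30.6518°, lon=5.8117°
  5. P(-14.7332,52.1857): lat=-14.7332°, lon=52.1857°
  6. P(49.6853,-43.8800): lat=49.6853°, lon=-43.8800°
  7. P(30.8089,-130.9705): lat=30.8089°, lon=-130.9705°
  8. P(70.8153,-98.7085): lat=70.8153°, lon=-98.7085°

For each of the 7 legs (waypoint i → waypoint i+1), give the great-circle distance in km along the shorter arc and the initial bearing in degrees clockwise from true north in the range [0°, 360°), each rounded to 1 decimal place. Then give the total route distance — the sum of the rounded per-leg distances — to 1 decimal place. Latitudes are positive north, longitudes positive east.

Leg 1: φ1=-0.8045566, φ2=-0.1297600, Δφ=0.6747966, Δλ=-1.3534557 rad; a=sin²(Δφ/2)+cosφ1·cosφ2·sin²(Δλ/2)=0.3792485926; c=2·atan2(√a, √(1-a))=1.326882119; dist=6371·c=8453.566 ≈ 8453.6 km; running total=8453.6 km
Leg 1 bearing: y=sinΔλ·cosφ2=-0.96826511, x=cosφ1·sinφ2-sinφ1·cosφ2·cosΔλ=0.06433554; θ=atan2(y, x)=-86.1986° <0 so +360° → 273.8014° ≈ 273.8°
Leg 2: φ1=-0.1297600, φ2=-0.2064341, Δφ=-0.0766741, Δλ=3.0377264 rad; a=sin²(Δφ/2)+cosφ1·cosφ2·sin²(Δλ/2)=0.9693932926; c=2·atan2(√a, √(1-a))=2.789887300; dist=6371·c=17774.372 ≈ 17774.4 km; running total=26228.0 km
Leg 2 bearing: y=sinΔλ·cosφ2=0.10147831, x=cosφ1·sinφ2-sinφ1·cosφ2·cosΔλ=-0.32921406; θ=atan2(y, x)=162.8684° ≈ 162.9°
Leg 3: φ1=-0.2064341, φ2=-0.5349748, Δφ=-0.3285408, Δλ=-2.0172498 rad; a=sin²(Δφ/2)+cosφ1·cosφ2·sin²(Δλ/2)=0.6295292636; c=2·atan2(√a, √(1-a))=1.832843653; dist=6371·c=11677.047 ≈ 11677.0 km; running total=37905.0 km
Leg 3 bearing: y=sinΔλ·cosφ2=-0.77596016, x=cosφ1·sinφ2-sinφ1·cosφ2·cosΔλ=-0.57513000; θ=atan2(y, x)=-126.5453° <0 so +360° → 233.4547° ≈ 233.5°
Leg 4: φ1=-0.5349748, φ2=-0.2571428, Δφ=0.2778320, Δλ=0.8093790 rad; a=sin²(Δφ/2)+cosφ1·cosφ2·sin²(Δλ/2)=0.1481547937; c=2·atan2(√a, √(1-a))=0.790218041; dist=6371·c=5034.479 ≈ 5034.5 km; running total=42939.5 km
Leg 4 bearing: y=sinΔλ·cosφ2=0.70005877, x=cosφ1·sinφ2-sinφ1·cosφ2·cosΔλ=0.12139821; θ=atan2(y, x)=80.1621° ≈ 80.2°
Leg 5: φ1=-0.2571428, φ2=0.8671721, Δφ=1.1243149, Δλ=-1.6766628 rad; a=sin²(Δφ/2)+cosφ1·cosφ2·sin²(Δλ/2)=0.6300183486; c=2·atan2(√a, √(1-a))=1.833856534; dist=6371·c=11683.500 ≈ 11683.5 km; running total=54623.0 km
Leg 5 bearing: y=sinΔλ·cosφ2=-0.64336321, x=cosφ1·sinφ2-sinφ1·cosφ2·cosΔλ=0.72004493; θ=atan2(y, x)=-41.7809° <0 so +360° → 318.2191° ≈ 318.2°
Leg 6: φ1=0.8671721, φ2=0.5377167, Δφ=-0.3294553, Δλ=-1.5200160 rad; a=sin²(Δφ/2)+cosφ1·cosφ2·sin²(Δλ/2)=0.2906293577; c=2·atan2(√a, √(1-a))=1.138737540; dist=6371·c=7254.897 ≈ 7254.9 km; running total=61877.9 km
Leg 6 bearing: y=sinΔλ·cosφ2=-0.85777321, x=cosφ1·sinφ2-sinφ1·cosφ2·cosΔλ=0.29812892; θ=atan2(y, x)=-70.8345° <0 so +360° → 289.1655° ≈ 289.2°
Leg 7: φ1=0.5377167, φ2=1.2359601, Δφ=0.6982434, Δλ=0.5630781 rad; a=sin²(Δφ/2)+cosφ1·cosφ2·sin²(Δλ/2)=0.1388003831; c=2·atan2(√a, √(1-a))=0.763530540; dist=6371·c=4864.453 ≈ 4864.5 km; running total=66742.4 km
Leg 7 bearing: y=sinΔλ·cosφ2=0.17541165, x=cosφ1·sinφ2-sinφ1·cosφ2·cosΔλ=0.66885731; θ=atan2(y, x)=14.6952° ≈ 14.7°

Leg 1: dist=8453.6 km, bearing=273.8°
Leg 2: dist=17774.4 km, bearing=162.9°
Leg 3: dist=11677.0 km, bearing=233.5°
Leg 4: dist=5034.5 km, bearing=80.2°
Leg 5: dist=11683.5 km, bearing=318.2°
Leg 6: dist=7254.9 km, bearing=289.2°
Leg 7: dist=4864.5 km, bearing=14.7°
Total: 66742.4 km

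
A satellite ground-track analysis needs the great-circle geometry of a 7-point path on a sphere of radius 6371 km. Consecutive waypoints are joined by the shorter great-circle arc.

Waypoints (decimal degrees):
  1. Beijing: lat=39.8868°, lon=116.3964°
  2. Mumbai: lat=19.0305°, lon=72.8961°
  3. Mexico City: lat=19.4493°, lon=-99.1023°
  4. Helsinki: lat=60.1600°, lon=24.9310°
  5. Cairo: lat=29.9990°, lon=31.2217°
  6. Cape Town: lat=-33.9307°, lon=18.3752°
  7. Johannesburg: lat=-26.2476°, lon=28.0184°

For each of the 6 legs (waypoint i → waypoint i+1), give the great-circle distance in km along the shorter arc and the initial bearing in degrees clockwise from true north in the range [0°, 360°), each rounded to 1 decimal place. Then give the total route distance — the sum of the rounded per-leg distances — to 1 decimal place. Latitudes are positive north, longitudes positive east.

Leg 1: dist=4744.7 km, bearing=253.8°
Leg 2: dist=15648.2 km, bearing=348.0°
Leg 3: dist=9840.4 km, bearing=24.4°
Leg 4: dist=3386.5 km, bearing=169.2°
Leg 5: dist=7235.6 km, bearing=191.7°
Leg 6: dist=1260.0 km, bearing=49.9°
Total: 42115.4 km

Leg 1: φ1=0.6961560, φ2=0.3321449, Δφ=-0.3640111, Δλ=-0.7592235 rad; a=sin²(Δφ/2)+cosφ1·cosφ2·sin²(Δλ/2)=0.1323665174; c=2·atan2(√a, √(1-a))=0.744735847; dist=6371·c=4744.712 ≈ 4744.7 km; running total=4744.7 km
Leg 1 bearing: y=sinΔλ·cosφ2=-0.65073624, x=cosφ1·sinφ2-sinφ1·cosφ2·cosΔλ=-0.18953849; θ=atan2(y, x)=-106.2391° <0 so +360° → 253.7609° ≈ 253.8°
Leg 2: φ1=0.3321449, φ2=0.3394543, Δφ=0.0073094, Δλ=-3.0019384 rad; a=sin²(Δφ/2)+cosφ1·cosφ2·sin²(Δλ/2)=0.8870745337; c=2·atan2(√a, √(1-a))=2.456166036; dist=6371·c=15648.234 ≈ 15648.2 km; running total=20392.9 km
Leg 2 bearing: y=sinΔλ·cosφ2=-0.13125747, x=cosφ1·sinφ2-sinφ1·cosφ2·cosΔλ=0.61924526; θ=atan2(y, x)=-11.9675° <0 so +360° → 348.0325° ≈ 348.0°
Leg 3: φ1=0.3394543, φ2=1.0499901, Δφ=0.7105358, Δλ=2.1647895 rad; a=sin²(Δφ/2)+cosφ1·cosφ2·sin²(Δλ/2)=0.4868824959; c=2·atan2(√a, √(1-a))=1.544558308; dist=6371·c=9840.381 ≈ 9840.4 km; running total=30233.3 km
Leg 3 bearing: y=sinΔλ·cosφ2=0.41235045, x=cosφ1·sinφ2-sinφ1·cosφ2·cosΔλ=0.91064748; θ=atan2(y, x)=24.3615° ≈ 24.4°
Leg 4: φ1=1.0499901, φ2=0.5235813, Δφ=-0.5264088, Δλ=0.1097934 rad; a=sin²(Δφ/2)+cosφ1·cosφ2·sin²(Δλ/2)=0.0689888423; c=2·atan2(√a, √(1-a))=0.531550281; dist=6371·c=3386.507 ≈ 3386.5 km; running total=33619.8 km
Leg 4 bearing: y=sinΔλ·cosφ2=0.09489394, x=cosφ1·sinφ2-sinφ1·cosφ2·cosΔλ=-0.49790829; θ=atan2(y, x)=169.2097° ≈ 169.2°
Leg 5: φ1=0.5235813, φ2=-0.5922024, Δφ=-1.1157838, Δλ=-0.2242137 rad; a=sin²(Δφ/2)+cosφ1·cosφ2·sin²(Δλ/2)=0.2892562526; c=2·atan2(√a, √(1-a))=1.135711315; dist=6371·c=7235.617 ≈ 7235.6 km; running total=40855.4 km
Leg 5 bearing: y=sinΔλ·cosφ2=-0.18447832, x=cosφ1·sinφ2-sinφ1·cosφ2·cosΔλ=-0.88787164; θ=atan2(y, x)=-168.2623° <0 so +360° → 191.7377° ≈ 191.7°
Leg 6: φ1=-0.5922024, φ2=-0.4581070, Δφ=0.1340954, Δλ=0.1683056 rad; a=sin²(Δφ/2)+cosφ1·cosφ2·sin²(Δλ/2)=0.0097461643; c=2·atan2(√a, √(1-a))=0.197767465; dist=6371·c=1259.977 ≈ 1260.0 km; running total=42115.4 km
Leg 6 bearing: y=sinΔλ·cosφ2=0.15024016, x=cosφ1·sinφ2-sinφ1·cosφ2·cosΔλ=0.12661991; θ=atan2(y, x)=49.8764° ≈ 49.9°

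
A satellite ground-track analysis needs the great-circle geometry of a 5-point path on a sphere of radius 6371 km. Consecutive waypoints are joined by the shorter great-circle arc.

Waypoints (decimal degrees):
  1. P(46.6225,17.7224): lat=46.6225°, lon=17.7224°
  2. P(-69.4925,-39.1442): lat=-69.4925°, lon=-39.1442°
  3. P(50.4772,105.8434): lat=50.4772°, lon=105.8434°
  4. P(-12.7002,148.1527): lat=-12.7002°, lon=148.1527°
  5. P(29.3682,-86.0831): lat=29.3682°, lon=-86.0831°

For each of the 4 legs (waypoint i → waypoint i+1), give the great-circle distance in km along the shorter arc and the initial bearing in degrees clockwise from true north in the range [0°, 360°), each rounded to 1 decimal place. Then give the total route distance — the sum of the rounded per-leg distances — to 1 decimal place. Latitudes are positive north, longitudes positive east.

Leg 1: dist=13712.2 km, bearing=200.6°
Leg 2: dist=17216.8 km, bearing=120.8°
Leg 3: dist=8136.2 km, bearing=136.7°
Leg 4: dist=14144.8 km, bearing=62.6°
Total: 53210.0 km

Leg 1: φ1=0.8137161, φ2=-1.2128729, Δφ=-2.0265891, Δλ=-0.9925094 rad; a=sin²(Δφ/2)+cosφ1·cosφ2·sin²(Δλ/2)=0.7746340007; c=2·atan2(√a, √(1-a))=2.152284345; dist=6371·c=13712.204 ≈ 13712.2 km; running total=13712.2 km
Leg 1 bearing: y=sinΔλ·cosφ2=-0.29336641, x=cosφ1·sinφ2-sinφ1·cosφ2·cosΔλ=-0.78245818; θ=atan2(y, x)=-159.4475° <0 so +360° → 200.5525° ≈ 200.6°
Leg 2: φ1=-1.2128729, φ2=0.8809933, Δφ=2.0938663, Δλ=2.5305110 rad; a=sin²(Δφ/2)+cosφ1·cosφ2·sin²(Δλ/2)=0.9525424039; c=2·atan2(√a, √(1-a))=2.702375445; dist=6371·c=17216.834 ≈ 17216.8 km; running total=30929.0 km
Leg 2 bearing: y=sinΔλ·cosφ2=0.36512838, x=cosφ1·sinφ2-sinφ1·cosφ2·cosΔλ=-0.21795127; θ=atan2(y, x)=120.8337° ≈ 120.8°
Leg 3: φ1=0.8809933, φ2=-0.2216603, Δφ=-1.1026536, Δλ=0.7384366 rad; a=sin²(Δφ/2)+cosφ1·cosφ2·sin²(Δλ/2)=0.3552396193; c=2·atan2(√a, √(1-a))=1.277070209; dist=6371·c=8136.214 ≈ 8136.2 km; running total=39065.2 km
Leg 3 bearing: y=sinΔλ·cosφ2=0.65666355, x=cosφ1·sinφ2-sinφ1·cosφ2·cosΔλ=-0.69639839; θ=atan2(y, x)=136.6821° ≈ 136.7°
Leg 4: φ1=-0.2216603, φ2=0.5125718, Δφ=0.7342321, Δλ=-4.0881859 rad; a=sin²(Δφ/2)+cosφ1·cosφ2·sin²(Δλ/2)=0.8023488943; c=2·atan2(√a, √(1-a))=2.220182694; dist=6371·c=14144.784 ≈ 14144.8 km; running total=53210.0 km
Leg 4 bearing: y=sinΔλ·cosφ2=0.70714926, x=cosφ1·sinφ2-sinφ1·cosφ2·cosΔλ=0.36644305; θ=atan2(y, x)=62.6069° ≈ 62.6°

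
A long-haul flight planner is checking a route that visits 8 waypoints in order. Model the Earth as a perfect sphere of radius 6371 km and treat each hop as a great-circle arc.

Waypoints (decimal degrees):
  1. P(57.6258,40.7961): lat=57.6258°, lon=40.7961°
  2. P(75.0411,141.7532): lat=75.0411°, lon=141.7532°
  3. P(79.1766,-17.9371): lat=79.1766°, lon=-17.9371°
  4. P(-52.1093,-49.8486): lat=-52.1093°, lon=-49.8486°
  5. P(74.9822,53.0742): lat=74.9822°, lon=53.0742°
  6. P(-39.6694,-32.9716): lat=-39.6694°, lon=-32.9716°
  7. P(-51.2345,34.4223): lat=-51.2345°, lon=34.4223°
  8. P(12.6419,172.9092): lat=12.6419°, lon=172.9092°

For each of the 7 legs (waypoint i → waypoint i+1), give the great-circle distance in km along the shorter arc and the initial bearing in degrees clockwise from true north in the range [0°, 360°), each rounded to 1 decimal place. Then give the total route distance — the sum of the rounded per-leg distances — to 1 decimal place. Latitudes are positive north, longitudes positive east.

Leg 1: φ1=1.0057599, φ2=1.3097143, Δφ=0.3039543, Δλ=1.7620338 rad; a=sin²(Δφ/2)+cosφ1·cosφ2·sin²(Δλ/2)=0.1051614609; c=2·atan2(√a, √(1-a))=0.660513848; dist=6371·c=4208.134 ≈ 4208.1 km; running total=4208.1 km
Leg 1 bearing: y=sinΔλ·cosφ2=0.25342039, x=cosφ1·sinφ2-sinφ1·cosφ2·cosΔλ=0.55873806; θ=atan2(y, x)=24.3971° ≈ 24.4°
Leg 2: φ1=1.3097143, φ2=1.3818924, Δφ=0.0721781, Δλ=-2.7871215 rad; a=sin²(Δφ/2)+cosφ1·cosφ2·sin²(Δλ/2)=0.0482666755; c=2·atan2(√a, √(1-a))=0.443007293; dist=6371·c=2822.399 ≈ 2822.4 km; running total=7030.5 km
Leg 2 bearing: y=sinΔλ·cosφ2=-0.06517825, x=cosφ1·sinφ2-sinφ1·cosφ2·cosΔλ=0.42367418; θ=atan2(y, x)=-8.7458° <0 so +360° → 351.2542° ≈ 351.3°
Leg 3: φ1=1.3818924, φ2=-0.9094789, Δφ=-2.2913712, Δλ=-0.5569607 rad; a=sin²(Δφ/2)+cosφ1·cosφ2·sin²(Δλ/2)=0.8386233934; c=2·atan2(√a, √(1-a))=2.314810466; dist=6371·c=14747.657 ≈ 14747.7 km; running total=21778.2 km
Leg 3 bearing: y=sinΔλ·cosφ2=-0.32464881, x=cosφ1·sinφ2-sinφ1·cosφ2·cosΔλ=-0.66025748; θ=atan2(y, x)=-153.8166° <0 so +360° → 206.1834° ≈ 206.2°
Leg 4: φ1=-0.9094789, φ2=1.3086863, Δφ=2.2181651, Δλ=1.7963417 rad; a=sin²(Δφ/2)+cosφ1·cosφ2·sin²(Δλ/2)=0.8989096101; c=2·atan2(√a, √(1-a))=2.494465668; dist=6371·c=15892.241 ≈ 15892.2 km; running total=37670.4 km
Leg 4 bearing: y=sinΔλ·cosφ2=0.25255622, x=cosφ1·sinφ2-sinφ1·cosφ2·cosΔλ=0.54744849; θ=atan2(y, x)=24.7654° ≈ 24.8°
Leg 5: φ1=1.3086863, φ2=-0.6923616, Δφ=-2.0010479, Δλ=-1.5017825 rad; a=sin²(Δφ/2)+cosφ1·cosφ2·sin²(Δλ/2)=0.8013998916; c=2·atan2(√a, √(1-a))=2.217801777; dist=6371·c=14129.615 ≈ 14129.6 km; running total=51800.0 km
Leg 5 bearing: y=sinΔλ·cosφ2=-0.76790822, x=cosφ1·sinφ2-sinφ1·cosφ2·cosΔλ=-0.21667808; θ=atan2(y, x)=-105.7573° <0 so +360° → 254.2427° ≈ 254.2°
Leg 6: φ1=-0.6923616, φ2=-0.8942107, Δφ=-0.2018491, Δλ=1.1762455 rad; a=sin²(Δφ/2)+cosφ1·cosφ2·sin²(Δλ/2)=0.1585003878; c=2·atan2(√a, √(1-a))=0.818935365; dist=6371·c=5217.437 ≈ 5217.4 km; running total=57017.4 km
Leg 6 bearing: y=sinΔλ·cosφ2=0.57802808, x=cosφ1·sinφ2-sinφ1·cosφ2·cosΔλ=-0.44653734; θ=atan2(y, x)=127.6867° ≈ 127.7°
Leg 7: φ1=-0.8942107, φ2=0.2206428, Δφ=1.1148535, Δλ=2.4170524 rad; a=sin²(Δφ/2)+cosφ1·cosφ2·sin²(Δλ/2)=0.8140658522; c=2·atan2(√a, √(1-a))=2.249946127; dist=6371·c=14334.407 ≈ 14334.4 km; running total=71351.8 km
Leg 7 bearing: y=sinΔλ·cosφ2=0.64672320, x=cosφ1·sinφ2-sinφ1·cosφ2·cosΔλ=-0.43266576; θ=atan2(y, x)=123.7830° ≈ 123.8°

Leg 1: dist=4208.1 km, bearing=24.4°
Leg 2: dist=2822.4 km, bearing=351.3°
Leg 3: dist=14747.7 km, bearing=206.2°
Leg 4: dist=15892.2 km, bearing=24.8°
Leg 5: dist=14129.6 km, bearing=254.2°
Leg 6: dist=5217.4 km, bearing=127.7°
Leg 7: dist=14334.4 km, bearing=123.8°
Total: 71351.8 km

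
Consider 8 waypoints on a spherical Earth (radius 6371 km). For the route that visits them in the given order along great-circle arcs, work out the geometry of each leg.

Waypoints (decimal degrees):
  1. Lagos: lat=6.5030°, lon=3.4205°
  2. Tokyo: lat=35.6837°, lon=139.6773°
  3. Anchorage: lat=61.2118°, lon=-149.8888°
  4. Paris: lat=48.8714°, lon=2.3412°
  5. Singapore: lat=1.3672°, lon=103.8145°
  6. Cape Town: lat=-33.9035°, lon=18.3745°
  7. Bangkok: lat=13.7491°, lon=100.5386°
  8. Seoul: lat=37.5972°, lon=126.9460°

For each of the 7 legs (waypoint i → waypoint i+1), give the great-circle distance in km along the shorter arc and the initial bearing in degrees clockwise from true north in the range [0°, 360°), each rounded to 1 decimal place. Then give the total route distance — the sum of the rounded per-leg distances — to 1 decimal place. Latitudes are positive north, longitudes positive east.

Leg 1: φ1=0.1134988, φ2=0.6227981, Δφ=0.5092993, Δλ=2.3781298 rad; a=sin²(Δφ/2)+cosφ1·cosφ2·sin²(Δλ/2)=0.7584839712; c=2·atan2(√a, √(1-a))=2.114101370; dist=6371·c=13468.940 ≈ 13468.9 km; running total=13468.9 km
Leg 1 bearing: y=sinΔλ·cosφ2=0.56161150, x=cosφ1·sinφ2-sinφ1·cosφ2·cosΔλ=0.64601600; θ=atan2(y, x)=41.0019° ≈ 41.0°
Leg 2: φ1=0.6227981, φ2=1.0683475, Δφ=0.4455494, Δλ=-5.0538818 rad; a=sin²(Δφ/2)+cosφ1·cosφ2·sin²(Δλ/2)=0.1788935849; c=2·atan2(√a, √(1-a))=0.873414711; dist=6371·c=5564.525 ≈ 5564.5 km; running total=19033.4 km
Leg 2 bearing: y=sinΔλ·cosφ2=0.45376511, x=cosφ1·sinφ2-sinφ1·cosφ2·cosΔλ=0.61778629; θ=atan2(y, x)=36.2973° ≈ 36.3°
Leg 3: φ1=1.0683475, φ2=0.8529668, Δφ=-0.2153806, Δλ=2.6569147 rad; a=sin²(Δφ/2)+cosφ1·cosφ2·sin²(Δλ/2)=0.3100666954; c=2·atan2(√a, √(1-a))=1.181144234; dist=6371·c=7525.070 ≈ 7525.1 km; running total=26558.5 km
Leg 3 bearing: y=sinΔλ·cosφ2=0.30646174, x=cosφ1·sinφ2-sinφ1·cosφ2·cosΔλ=0.87280156; θ=atan2(y, x)=19.3474° ≈ 19.3°
Leg 4: φ1=0.8529668, φ2=0.0238621, Δφ=-0.8291047, Δλ=1.7710432 rad; a=sin²(Δφ/2)+cosφ1·cosφ2·sin²(Δλ/2)=0.5564124006; c=2·atan2(√a, √(1-a))=1.683861876; dist=6371·c=10727.884 ≈ 10727.9 km; running total=37286.4 km
Leg 4 bearing: y=sinΔλ·cosφ2=0.97973851, x=cosφ1·sinφ2-sinφ1·cosφ2·cosΔλ=0.16547817; θ=atan2(y, x)=80.4132° ≈ 80.4°
Leg 5: φ1=0.0238621, φ2=-0.5917277, Δφ=-0.6155898, Δλ=-1.4912093 rad; a=sin²(Δφ/2)+cosφ1·cosφ2·sin²(Δλ/2)=0.4736709744; c=2·atan2(√a, √(1-a))=1.518113909; dist=6371·c=9671.904 ≈ 9671.9 km; running total=46958.3 km
Leg 5 bearing: y=sinΔλ·cosφ2=-0.82735102, x=cosφ1·sinφ2-sinφ1·cosφ2·cosΔλ=-0.55921143; θ=atan2(y, x)=-124.0550° <0 so +360° → 235.9450° ≈ 235.9°
Leg 6: φ1=-0.5917277, φ2=0.2399671, Δφ=0.8316948, Δλ=1.4340341 rad; a=sin²(Δφ/2)+cosφ1·cosφ2·sin²(Δλ/2)=0.5113289534; c=2·atan2(√a, √(1-a))=1.593456173; dist=6371·c=10151.909 ≈ 10151.9 km; running total=57110.2 km
Leg 6 bearing: y=sinΔλ·cosφ2=0.96227597, x=cosφ1·sinφ2-sinφ1·cosφ2·cosΔλ=0.27113019; θ=atan2(y, x)=74.2643° ≈ 74.3°
Leg 7: φ1=0.2399671, φ2=0.6561949, Δφ=0.4162279, Δλ=0.4608961 rad; a=sin²(Δφ/2)+cosφ1·cosφ2·sin²(Δλ/2)=0.0828427756; c=2·atan2(√a, √(1-a))=0.583908257; dist=6371·c=3720.080 ≈ 3720.1 km; running total=60830.3 km
Leg 7 bearing: y=sinΔλ·cosφ2=0.35238476, x=cosφ1·sinφ2-sinφ1·cosφ2·cosΔλ=0.42396271; θ=atan2(y, x)=39.7323° ≈ 39.7°

Leg 1: dist=13468.9 km, bearing=41.0°
Leg 2: dist=5564.5 km, bearing=36.3°
Leg 3: dist=7525.1 km, bearing=19.3°
Leg 4: dist=10727.9 km, bearing=80.4°
Leg 5: dist=9671.9 km, bearing=235.9°
Leg 6: dist=10151.9 km, bearing=74.3°
Leg 7: dist=3720.1 km, bearing=39.7°
Total: 60830.3 km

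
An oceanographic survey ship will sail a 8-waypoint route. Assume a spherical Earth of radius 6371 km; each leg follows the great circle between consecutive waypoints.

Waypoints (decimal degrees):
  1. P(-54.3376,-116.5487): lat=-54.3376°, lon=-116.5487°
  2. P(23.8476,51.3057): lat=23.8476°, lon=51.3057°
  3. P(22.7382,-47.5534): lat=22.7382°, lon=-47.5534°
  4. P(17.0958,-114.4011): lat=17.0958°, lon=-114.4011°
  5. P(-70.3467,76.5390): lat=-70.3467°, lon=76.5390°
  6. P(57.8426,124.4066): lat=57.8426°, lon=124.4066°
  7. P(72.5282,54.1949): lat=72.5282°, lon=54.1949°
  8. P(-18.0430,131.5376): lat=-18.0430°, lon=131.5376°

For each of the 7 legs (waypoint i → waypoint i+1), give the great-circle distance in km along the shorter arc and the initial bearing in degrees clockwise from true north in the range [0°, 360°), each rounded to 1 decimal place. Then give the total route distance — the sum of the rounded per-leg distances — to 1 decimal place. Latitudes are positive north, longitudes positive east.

Leg 1: φ1=-0.9483700, φ2=0.4162191, Δφ=1.3645892, Δλ=2.9296119 rad; a=sin²(Δφ/2)+cosφ1·cosφ2·sin²(Δλ/2)=0.9248909436; c=2·atan2(√a, √(1-a))=2.586367712; dist=6371·c=16477.749 ≈ 16477.7 km; running total=16477.7 km
Leg 1 bearing: y=sinΔλ·cosφ2=0.19243388, x=cosφ1·sinφ2-sinφ1·cosφ2·cosΔλ=-0.49075447; θ=atan2(y, x)=158.5889° ≈ 158.6°
Leg 2: φ1=0.4162191, φ2=0.3968565, Δφ=-0.0193627, Δλ=-1.7254168 rad; a=sin²(Δφ/2)+cosφ1·cosφ2·sin²(Δλ/2)=0.4868184893; c=2·atan2(√a, √(1-a))=1.544430251; dist=6371·c=9839.565 ≈ 9839.6 km; running total=26317.3 km
Leg 2 bearing: y=sinΔλ·cosφ2=-0.91127784, x=cosφ1·sinφ2-sinφ1·cosφ2·cosΔλ=0.41094732; θ=atan2(y, x)=-65.7267° <0 so +360° → 294.2733° ≈ 294.3°
Leg 3: φ1=0.3968565, φ2=0.2983780, Δφ=-0.0984785, Δλ=-1.1667125 rad; a=sin²(Δφ/2)+cosφ1·cosφ2·sin²(Δλ/2)=0.2698888363; c=2·atan2(√a, √(1-a))=1.092550720; dist=6371·c=6960.641 ≈ 6960.6 km; running total=33277.9 km
Leg 3 bearing: y=sinΔλ·cosφ2=-0.87883612, x=cosφ1·sinφ2-sinφ1·cosφ2·cosΔλ=0.12586696; θ=atan2(y, x)=-81.8495° <0 so +360° → 278.1505° ≈ 278.2°
Leg 4: φ1=0.2983780, φ2=-1.2277815, Δφ=-1.5261595, Δλ=3.3325334 rad; a=sin²(Δφ/2)+cosφ1·cosφ2·sin²(Δλ/2)=0.7962348573; c=2·atan2(√a, √(1-a))=2.204917435; dist=6371·c=14047.529 ≈ 14047.5 km; running total=47325.4 km
Leg 4 bearing: y=sinΔλ·cosφ2=-0.06382918, x=cosφ1·sinφ2-sinφ1·cosφ2·cosΔλ=-0.80306007; θ=atan2(y, x)=-175.4555° <0 so +360° → 184.5445° ≈ 184.5°
Leg 5: φ1=-1.2277815, φ2=1.0095438, Δφ=2.2373254, Δλ=0.8354472 rad; a=sin²(Δφ/2)+cosφ1·cosφ2·sin²(Δλ/2)=0.8385916423; c=2·atan2(√a, √(1-a))=2.314724161; dist=6371·c=14747.108 ≈ 14747.1 km; running total=62072.5 km
Leg 5 bearing: y=sinΔλ·cosφ2=0.39471255, x=cosφ1·sinφ2-sinφ1·cosφ2·cosΔλ=0.62098696; θ=atan2(y, x)=32.4409° ≈ 32.4°
Leg 6: φ1=1.0095438, φ2=1.2658559, Δφ=0.2563121, Δλ=-1.2254253 rad; a=sin²(Δφ/2)+cosφ1·cosφ2·sin²(Δλ/2)=0.0691844079; c=2·atan2(√a, √(1-a))=0.532321434; dist=6371·c=3391.420 ≈ 3391.4 km; running total=65463.9 km
Leg 6 bearing: y=sinΔλ·cosφ2=-0.28250738, x=cosφ1·sinφ2-sinφ1·cosφ2·cosΔλ=0.42164118; θ=atan2(y, x)=-33.8228° <0 so +360° → 326.1772° ≈ 326.2°
Leg 7: φ1=1.2658559, φ2=-0.3149098, Δφ=-1.5807656, Δλ=1.3498848 rad; a=sin²(Δφ/2)+cosφ1·cosφ2·sin²(Δλ/2)=0.6164444054; c=2·atan2(√a, √(1-a))=1.805843447; dist=6371·c=11505.029 ≈ 11505.0 km; running total=76968.9 km
Leg 7 bearing: y=sinΔλ·cosφ2=0.92771751, x=cosφ1·sinφ2-sinφ1·cosφ2·cosΔλ=-0.29172423; θ=atan2(y, x)=107.4559° ≈ 107.5°

Leg 1: dist=16477.7 km, bearing=158.6°
Leg 2: dist=9839.6 km, bearing=294.3°
Leg 3: dist=6960.6 km, bearing=278.2°
Leg 4: dist=14047.5 km, bearing=184.5°
Leg 5: dist=14747.1 km, bearing=32.4°
Leg 6: dist=3391.4 km, bearing=326.2°
Leg 7: dist=11505.0 km, bearing=107.5°
Total: 76968.9 km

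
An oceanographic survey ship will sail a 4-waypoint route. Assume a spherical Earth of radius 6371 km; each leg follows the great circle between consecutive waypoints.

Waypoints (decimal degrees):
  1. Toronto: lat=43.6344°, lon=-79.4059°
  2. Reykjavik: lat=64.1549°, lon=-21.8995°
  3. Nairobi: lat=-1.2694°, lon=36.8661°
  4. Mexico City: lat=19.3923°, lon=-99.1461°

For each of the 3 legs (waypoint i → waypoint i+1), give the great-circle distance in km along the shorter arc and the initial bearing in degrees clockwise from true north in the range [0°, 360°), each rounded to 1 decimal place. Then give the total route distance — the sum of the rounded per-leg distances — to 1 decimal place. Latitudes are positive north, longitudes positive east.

Leg 1: φ1=0.7615639, φ2=1.1197142, Δφ=0.3581503, Δλ=1.0036760 rad; a=sin²(Δφ/2)+cosφ1·cosφ2·sin²(Δλ/2)=0.1047358291; c=2·atan2(√a, √(1-a))=0.659125105; dist=6371·c=4199.286 ≈ 4199.3 km; running total=4199.3 km
Leg 1 bearing: y=sinΔλ·cosφ2=0.36769393, x=cosφ1·sinφ2-sinφ1·cosφ2·cosΔλ=0.48976128; θ=atan2(y, x)=36.8978° ≈ 36.9°
Leg 2: φ1=1.1197142, φ2=-0.0221552, Δφ=-1.1418694, Δλ=1.0256532 rad; a=sin²(Δφ/2)+cosφ1·cosφ2·sin²(Δλ/2)=0.3969703260; c=2·atan2(√a, √(1-a))=1.363250162; dist=6371·c=8685.267 ≈ 8685.3 km; running total=12884.6 km
Leg 2 bearing: y=sinΔλ·cosφ2=0.85484324, x=cosφ1·sinφ2-sinφ1·cosφ2·cosΔλ=-0.47621694; θ=atan2(y, x)=119.1213° ≈ 119.1°
Leg 3: φ1=-0.0221552, φ2=0.3384595, Δφ=0.3606147, Δλ=-2.3738607 rad; a=sin²(Δφ/2)+cosφ1·cosφ2·sin²(Δλ/2)=0.8429291712; c=2·atan2(√a, √(1-a))=2.326578842; dist=6371·c=14822.634 ≈ 14822.6 km; running total=27707.2 km
Leg 3 bearing: y=sinΔλ·cosφ2=-0.65510402, x=cosφ1·sinφ2-sinφ1·cosφ2·cosΔλ=0.31691805; θ=atan2(y, x)=-64.1838° <0 so +360° → 295.8162° ≈ 295.8°

Leg 1: dist=4199.3 km, bearing=36.9°
Leg 2: dist=8685.3 km, bearing=119.1°
Leg 3: dist=14822.6 km, bearing=295.8°
Total: 27707.2 km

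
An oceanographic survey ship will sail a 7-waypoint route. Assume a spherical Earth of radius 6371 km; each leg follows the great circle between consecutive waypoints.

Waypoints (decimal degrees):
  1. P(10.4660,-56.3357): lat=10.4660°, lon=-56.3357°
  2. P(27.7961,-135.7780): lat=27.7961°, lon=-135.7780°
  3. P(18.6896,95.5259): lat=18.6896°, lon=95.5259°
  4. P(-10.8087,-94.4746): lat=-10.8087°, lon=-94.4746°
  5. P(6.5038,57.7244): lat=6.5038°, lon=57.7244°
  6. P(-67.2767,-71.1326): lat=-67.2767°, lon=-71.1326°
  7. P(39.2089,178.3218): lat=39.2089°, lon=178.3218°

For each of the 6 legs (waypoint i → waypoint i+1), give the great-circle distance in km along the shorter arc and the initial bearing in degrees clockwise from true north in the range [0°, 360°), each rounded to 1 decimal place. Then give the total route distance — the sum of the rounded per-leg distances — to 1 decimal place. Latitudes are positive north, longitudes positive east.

Leg 1: dist=8436.5 km, bearing=296.3°
Leg 2: dist=12452.8 km, bearing=307.1°
Leg 3: dist=18628.7 km, bearing=52.2°
Leg 4: dist=16923.2 km, bearing=96.6°
Leg 5: dist=12253.4 km, bearing=198.7°
Leg 6: dist=14842.5 km, bearing=269.5°
Total: 83537.1 km

Leg 1: φ1=0.1826662, φ2=0.4851335, Δφ=0.3024673, Δλ=-1.3865297 rad; a=sin²(Δφ/2)+cosφ1·cosφ2·sin²(Δλ/2)=0.3779518761; c=2·atan2(√a, √(1-a))=1.324208686; dist=6371·c=8436.534 ≈ 8436.5 km; running total=8436.5 km
Leg 1 bearing: y=sinΔλ·cosφ2=-0.86963701, x=cosφ1·sinφ2-sinφ1·cosφ2·cosΔλ=0.42912526; θ=atan2(y, x)=-63.7358° <0 so +360° → 296.2642° ≈ 296.3°
Leg 2: φ1=0.4851335, φ2=0.3261951, Δφ=-0.1589384, Δλ=4.0370146 rad; a=sin²(Δφ/2)+cosφ1·cosφ2·sin²(Δλ/2)=0.6872286346; c=2·atan2(√a, √(1-a))=1.954607716; dist=6371·c=12452.806 ≈ 12452.8 km; running total=20889.3 km
Leg 2 bearing: y=sinΔλ·cosφ2=-0.73931742, x=cosφ1·sinφ2-sinφ1·cosφ2·cosΔλ=0.55963515; θ=atan2(y, x)=-52.8757° <0 so +360° → 307.1243° ≈ 307.1°
Leg 3: φ1=0.3261951, φ2=-0.1886474, Δφ=-0.5148425, Δλ=-3.3161343 rad; a=sin²(Δφ/2)+cosφ1·cosφ2·sin²(Δλ/2)=0.9882089981; c=2·atan2(√a, √(1-a))=2.923990833; dist=6371·c=18628.746 ≈ 18628.7 km; running total=39518.0 km
Leg 3 bearing: y=sinΔλ·cosφ2=0.17057589, x=cosφ1·sinφ2-sinφ1·cosφ2·cosΔλ=0.13233202; θ=atan2(y, x)=52.1958° ≈ 52.2°
Leg 4: φ1=-0.1886474, φ2=0.1135127, Δφ=0.3021601, Δλ=2.6563737 rad; a=sin²(Δφ/2)+cosφ1·cosφ2·sin²(Δλ/2)=0.9422645205; c=2·atan2(√a, √(1-a))=2.656279779; dist=6371·c=16923.158 ≈ 16923.2 km; running total=56441.2 km
Leg 4 bearing: y=sinΔλ·cosφ2=0.46340048, x=cosφ1·sinφ2-sinφ1·cosφ2·cosΔλ=-0.05355720; θ=atan2(y, x)=96.5927° ≈ 96.6°
Leg 5: φ1=0.1135127, φ2=-1.1741999, Δφ=-1.2877126, Δλ=-2.2489789 rad; a=sin²(Δφ/2)+cosφ1·cosφ2·sin²(Δλ/2)=0.6726311307; c=2·atan2(√a, √(1-a))=1.923314543; dist=6371·c=12253.437 ≈ 12253.4 km; running total=68694.6 km
Leg 5 bearing: y=sinΔλ·cosφ2=-0.30080264, x=cosφ1·sinφ2-sinφ1·cosφ2·cosΔλ=-0.88899479; θ=atan2(y, x)=-161.3061° <0 so +360° → 198.6939° ≈ 198.7°
Leg 6: φ1=-1.1741999, φ2=0.6843244, Δφ=1.8585243, Δλ=4.3538006 rad; a=sin²(Δφ/2)+cosφ1·cosφ2·sin²(Δλ/2)=0.8440630236; c=2·atan2(√a, √(1-a))=2.329699549; dist=6371·c=14842.516 ≈ 14842.5 km; running total=83537.1 km
Leg 6 bearing: y=sinΔλ·cosφ2=-0.72556079, x=cosφ1·sinφ2-sinφ1·cosφ2·cosΔλ=-0.00663966; θ=atan2(y, x)=-90.5243° <0 so +360° → 269.4757° ≈ 269.5°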